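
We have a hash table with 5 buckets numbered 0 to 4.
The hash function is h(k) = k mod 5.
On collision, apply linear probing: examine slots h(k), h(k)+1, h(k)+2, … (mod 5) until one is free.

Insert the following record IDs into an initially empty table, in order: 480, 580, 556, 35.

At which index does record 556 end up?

2

480 hashes to 0; slot 0 is free -> place at 0.
580 hashes to 0; 0 taken -> place at 1.
556 hashes to 1; 1 taken -> place at 2.
35 hashes to 0; 0,1,2 taken -> place at 3.
Table: [480, 580, 556, 35, _]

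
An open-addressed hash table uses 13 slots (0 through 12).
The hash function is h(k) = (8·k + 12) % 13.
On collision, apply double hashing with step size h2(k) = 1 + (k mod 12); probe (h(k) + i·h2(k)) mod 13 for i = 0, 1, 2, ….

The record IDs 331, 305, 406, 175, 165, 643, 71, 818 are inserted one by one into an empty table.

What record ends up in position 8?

Insert 331: h=8, slot 8 empty -> index 8.
Insert 305: h=8, h2=6, slot 8 occupied -> index 1.
Insert 406: h=10, slot 10 empty -> index 10.
Insert 175: h=8, h2=8, slot 8 occupied -> index 3.
Insert 165: h=6, slot 6 empty -> index 6.
Insert 643: h=8, h2=8, slots 8,3 occupied -> index 11.
Insert 71: h=8, h2=12, slot 8 occupied -> index 7.
Insert 818: h=4, slot 4 empty -> index 4.
Table: [-, 305, -, 175, 818, -, 165, 71, 331, -, 406, 643, -]

331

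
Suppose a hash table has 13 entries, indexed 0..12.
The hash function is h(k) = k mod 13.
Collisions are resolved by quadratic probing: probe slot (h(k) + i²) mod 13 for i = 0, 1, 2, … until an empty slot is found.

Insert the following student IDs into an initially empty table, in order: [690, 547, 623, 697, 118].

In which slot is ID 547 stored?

690 hashes to 1; slot 1 is free => place at 1.
547 hashes to 1; 1 taken => place at 2.
623 hashes to 12; slot 12 is free => place at 12.
697 hashes to 8; slot 8 is free => place at 8.
118 hashes to 1; 1,2 taken => place at 5.
Table: [-, 690, 547, -, -, 118, -, -, 697, -, -, -, 623]

2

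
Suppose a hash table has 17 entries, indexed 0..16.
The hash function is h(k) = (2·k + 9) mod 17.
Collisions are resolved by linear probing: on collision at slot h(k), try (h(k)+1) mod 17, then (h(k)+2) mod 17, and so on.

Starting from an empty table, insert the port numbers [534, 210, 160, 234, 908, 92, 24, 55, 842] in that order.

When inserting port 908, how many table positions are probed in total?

534 hashes to 6; slot 6 is free -> place at 6.
210 hashes to 4; slot 4 is free -> place at 4.
160 hashes to 6; 6 taken -> place at 7.
234 hashes to 1; slot 1 is free -> place at 1.
908 hashes to 6; 6,7 taken -> place at 8.
92 hashes to 6; 6,7,8 taken -> place at 9.
24 hashes to 6; 6,7,8,9 taken -> place at 10.
55 hashes to 0; slot 0 is free -> place at 0.
842 hashes to 10; 10 taken -> place at 11.
Table: [55, 234, ., ., 210, ., 534, 160, 908, 92, 24, 842, ., ., ., ., .]

3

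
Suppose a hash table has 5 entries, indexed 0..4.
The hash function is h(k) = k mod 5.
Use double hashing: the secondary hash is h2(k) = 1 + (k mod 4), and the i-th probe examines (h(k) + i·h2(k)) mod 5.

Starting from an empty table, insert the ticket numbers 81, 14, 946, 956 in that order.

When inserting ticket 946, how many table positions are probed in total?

3

81 hashes to 1; slot 1 is free → place at 1.
14 hashes to 4; slot 4 is free → place at 4.
946 hashes to 1, h2=3; 1,4 taken → place at 2.
956 hashes to 1, h2=1; 1,2 taken → place at 3.
Table: [_, 81, 946, 956, 14]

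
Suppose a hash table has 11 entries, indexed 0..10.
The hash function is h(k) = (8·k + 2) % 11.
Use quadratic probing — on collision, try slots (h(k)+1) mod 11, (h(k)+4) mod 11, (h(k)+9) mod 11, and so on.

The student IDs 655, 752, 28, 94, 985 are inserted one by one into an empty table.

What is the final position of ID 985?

655 hashes to 6; slot 6 is free → place at 6.
752 hashes to 1; slot 1 is free → place at 1.
28 hashes to 6; 6 taken → place at 7.
94 hashes to 6; 6,7 taken → place at 10.
985 hashes to 6; 6,7,10 taken → place at 4.
Table: [—, 752, —, —, 985, —, 655, 28, —, —, 94]

4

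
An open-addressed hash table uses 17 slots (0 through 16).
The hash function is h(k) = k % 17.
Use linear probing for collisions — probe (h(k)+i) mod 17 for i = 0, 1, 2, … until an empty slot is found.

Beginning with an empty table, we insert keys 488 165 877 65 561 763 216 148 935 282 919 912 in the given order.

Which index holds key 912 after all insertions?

4

488: h=12 => slot 12
165: h=12, probe 12,13 => slot 13
877: h=10 => slot 10
65: h=14 => slot 14
561: h=0 => slot 0
763: h=15 => slot 15
216: h=12, probe 12,13,14,15,16 => slot 16
148: h=12, probe 12,13,14,15,16,0,1 => slot 1
935: h=0, probe 0,1,2 => slot 2
282: h=10, probe 10,11 => slot 11
919: h=1, probe 1,2,3 => slot 3
912: h=11, probe 11,12,13,14,15,16,0,1,2,3,4 => slot 4
Table: [561, 148, 935, 919, 912, -, -, -, -, -, 877, 282, 488, 165, 65, 763, 216]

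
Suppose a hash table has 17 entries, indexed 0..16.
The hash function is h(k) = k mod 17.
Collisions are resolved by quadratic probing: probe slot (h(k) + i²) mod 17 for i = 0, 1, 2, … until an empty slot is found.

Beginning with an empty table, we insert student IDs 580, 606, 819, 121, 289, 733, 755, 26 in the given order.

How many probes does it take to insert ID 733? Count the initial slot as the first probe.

580 hashes to 2; slot 2 is free -> place at 2.
606 hashes to 11; slot 11 is free -> place at 11.
819 hashes to 3; slot 3 is free -> place at 3.
121 hashes to 2; 2,3 taken -> place at 6.
289 hashes to 0; slot 0 is free -> place at 0.
733 hashes to 2; 2,3,6,11 taken -> place at 1.
755 hashes to 7; slot 7 is free -> place at 7.
26 hashes to 9; slot 9 is free -> place at 9.
Table: [289, 733, 580, 819, ∅, ∅, 121, 755, ∅, 26, ∅, 606, ∅, ∅, ∅, ∅, ∅]

5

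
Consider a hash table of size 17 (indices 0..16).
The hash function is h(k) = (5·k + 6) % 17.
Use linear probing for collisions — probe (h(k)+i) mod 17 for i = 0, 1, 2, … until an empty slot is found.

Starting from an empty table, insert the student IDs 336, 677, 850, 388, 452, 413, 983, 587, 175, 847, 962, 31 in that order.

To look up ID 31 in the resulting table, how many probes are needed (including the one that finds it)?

5

336: h=3 → slot 3
677: h=8 → slot 8
850: h=6 → slot 6
388: h=8, probe 8,9 → slot 9
452: h=5 → slot 5
413: h=14 → slot 14
983: h=8, probe 8,9,10 → slot 10
587: h=0 → slot 0
175: h=14, probe 14,15 → slot 15
847: h=8, probe 8,9,10,11 → slot 11
962: h=5, probe 5,6,7 → slot 7
31: h=8, probe 8,9,10,11,12 → slot 12
Table: [587, ∅, ∅, 336, ∅, 452, 850, 962, 677, 388, 983, 847, 31, ∅, 413, 175, ∅]
Lookup 31: h=8, probe 8,9,10,11,12 → found at 12.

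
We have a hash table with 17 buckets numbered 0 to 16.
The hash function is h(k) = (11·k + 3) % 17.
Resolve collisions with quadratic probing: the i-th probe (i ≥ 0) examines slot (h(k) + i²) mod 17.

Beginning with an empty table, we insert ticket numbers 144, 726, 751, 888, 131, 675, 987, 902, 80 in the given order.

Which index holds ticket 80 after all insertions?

8

144: h=6 -> slot 6
726: h=16 -> slot 16
751: h=2 -> slot 2
888: h=13 -> slot 13
131: h=16, probe 16,0 -> slot 0
675: h=16, probe 16,0,3 -> slot 3
987: h=14 -> slot 14
902: h=14, probe 14,15 -> slot 15
80: h=16, probe 16,0,3,8 -> slot 8
Table: [131, ., 751, 675, ., ., 144, ., 80, ., ., ., ., 888, 987, 902, 726]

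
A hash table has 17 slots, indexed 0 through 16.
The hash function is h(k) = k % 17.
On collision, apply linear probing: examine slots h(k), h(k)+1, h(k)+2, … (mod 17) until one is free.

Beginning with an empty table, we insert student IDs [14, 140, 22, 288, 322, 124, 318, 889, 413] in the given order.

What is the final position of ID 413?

14 hashes to 14; slot 14 is free => place at 14.
140 hashes to 4; slot 4 is free => place at 4.
22 hashes to 5; slot 5 is free => place at 5.
288 hashes to 16; slot 16 is free => place at 16.
322 hashes to 16; 16 taken => place at 0.
124 hashes to 5; 5 taken => place at 6.
318 hashes to 12; slot 12 is free => place at 12.
889 hashes to 5; 5,6 taken => place at 7.
413 hashes to 5; 5,6,7 taken => place at 8.
Table: [322, _, _, _, 140, 22, 124, 889, 413, _, _, _, 318, _, 14, _, 288]

8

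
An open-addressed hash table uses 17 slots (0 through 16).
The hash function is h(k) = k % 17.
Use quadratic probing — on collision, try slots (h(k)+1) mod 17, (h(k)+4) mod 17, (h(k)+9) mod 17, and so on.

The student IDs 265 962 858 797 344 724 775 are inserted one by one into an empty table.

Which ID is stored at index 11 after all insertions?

962

265 hashes to 10; slot 10 is free → place at 10.
962 hashes to 10; 10 taken → place at 11.
858 hashes to 8; slot 8 is free → place at 8.
797 hashes to 15; slot 15 is free → place at 15.
344 hashes to 4; slot 4 is free → place at 4.
724 hashes to 10; 10,11 taken → place at 14.
775 hashes to 10; 10,11,14 taken → place at 2.
Table: [—, —, 775, —, 344, —, —, —, 858, —, 265, 962, —, —, 724, 797, —]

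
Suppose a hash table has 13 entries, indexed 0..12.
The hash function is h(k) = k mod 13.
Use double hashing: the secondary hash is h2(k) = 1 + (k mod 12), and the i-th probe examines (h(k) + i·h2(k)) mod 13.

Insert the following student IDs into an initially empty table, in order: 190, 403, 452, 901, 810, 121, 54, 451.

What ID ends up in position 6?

121

190 hashes to 8; slot 8 is free -> place at 8.
403 hashes to 0; slot 0 is free -> place at 0.
452 hashes to 10; slot 10 is free -> place at 10.
901 hashes to 4; slot 4 is free -> place at 4.
810 hashes to 4, h2=7; 4 taken -> place at 11.
121 hashes to 4, h2=2; 4 taken -> place at 6.
54 hashes to 2; slot 2 is free -> place at 2.
451 hashes to 9; slot 9 is free -> place at 9.
Table: [403, _, 54, _, 901, _, 121, _, 190, 451, 452, 810, _]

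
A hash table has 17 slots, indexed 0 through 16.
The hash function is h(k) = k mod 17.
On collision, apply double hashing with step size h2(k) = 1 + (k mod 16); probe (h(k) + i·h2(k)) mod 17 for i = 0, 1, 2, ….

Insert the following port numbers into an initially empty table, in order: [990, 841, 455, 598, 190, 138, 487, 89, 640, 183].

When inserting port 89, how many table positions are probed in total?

2

990: h=4 → slot 4
841: h=8 → slot 8
455: h=13 → slot 13
598: h=3 → slot 3
190: h=3, h2=15, probe 3,1 → slot 1
138: h=2 → slot 2
487: h=11 → slot 11
89: h=4, h2=10, probe 4,14 → slot 14
640: h=11, h2=1, probe 11,12 → slot 12
183: h=13, h2=8, probe 13,4,12,3,11,2,10 → slot 10
Table: [., 190, 138, 598, 990, ., ., ., 841, ., 183, 487, 640, 455, 89, ., .]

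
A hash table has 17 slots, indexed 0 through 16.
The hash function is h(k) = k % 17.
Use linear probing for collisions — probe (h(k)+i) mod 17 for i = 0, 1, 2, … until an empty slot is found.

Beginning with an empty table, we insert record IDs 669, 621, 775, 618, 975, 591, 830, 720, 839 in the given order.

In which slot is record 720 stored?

11

Insert 669: h=6, slot 6 empty → index 6.
Insert 621: h=9, slot 9 empty → index 9.
Insert 775: h=10, slot 10 empty → index 10.
Insert 618: h=6, slot 6 occupied → index 7.
Insert 975: h=6, slots 6,7 occupied → index 8.
Insert 591: h=13, slot 13 empty → index 13.
Insert 830: h=14, slot 14 empty → index 14.
Insert 720: h=6, slots 6,7,8,9,10 occupied → index 11.
Insert 839: h=6, slots 6,7,8,9,10,11 occupied → index 12.
Table: [-, -, -, -, -, -, 669, 618, 975, 621, 775, 720, 839, 591, 830, -, -]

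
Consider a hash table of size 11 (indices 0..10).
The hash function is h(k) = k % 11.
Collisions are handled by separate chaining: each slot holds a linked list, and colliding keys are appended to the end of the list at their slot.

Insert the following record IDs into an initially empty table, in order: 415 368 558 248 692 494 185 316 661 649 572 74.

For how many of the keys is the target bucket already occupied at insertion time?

5

415 -> bucket 8
368 -> bucket 5
558 -> bucket 8 (collision)
248 -> bucket 6
692 -> bucket 10
494 -> bucket 10 (collision)
185 -> bucket 9
316 -> bucket 8 (collision)
661 -> bucket 1
649 -> bucket 0
572 -> bucket 0 (collision)
74 -> bucket 8 (collision)
Final buckets:
0: 649 -> 572
1: 661
2: ∅
3: ∅
4: ∅
5: 368
6: 248
7: ∅
8: 415 -> 558 -> 316 -> 74
9: 185
10: 692 -> 494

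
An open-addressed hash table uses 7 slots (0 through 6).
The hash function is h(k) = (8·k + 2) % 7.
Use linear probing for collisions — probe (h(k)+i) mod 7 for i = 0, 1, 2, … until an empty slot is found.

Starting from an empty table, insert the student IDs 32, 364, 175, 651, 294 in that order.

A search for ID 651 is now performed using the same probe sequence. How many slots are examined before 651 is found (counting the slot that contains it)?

Insert 32: h=6, slot 6 empty => index 6.
Insert 364: h=2, slot 2 empty => index 2.
Insert 175: h=2, slot 2 occupied => index 3.
Insert 651: h=2, slots 2,3 occupied => index 4.
Insert 294: h=2, slots 2,3,4 occupied => index 5.
Table: [., ., 364, 175, 651, 294, 32]
Lookup 651: h=2, probe 2,3,4 → found at 4.

3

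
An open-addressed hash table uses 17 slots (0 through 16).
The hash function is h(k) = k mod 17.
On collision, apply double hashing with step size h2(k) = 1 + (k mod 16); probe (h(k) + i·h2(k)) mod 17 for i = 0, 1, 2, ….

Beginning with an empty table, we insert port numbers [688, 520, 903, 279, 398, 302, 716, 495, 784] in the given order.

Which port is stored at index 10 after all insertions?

520

Insert 688: h=8, slot 8 empty -> index 8.
Insert 520: h=10, slot 10 empty -> index 10.
Insert 903: h=2, slot 2 empty -> index 2.
Insert 279: h=7, slot 7 empty -> index 7.
Insert 398: h=7, h2=15, slot 7 occupied -> index 5.
Insert 302: h=13, slot 13 empty -> index 13.
Insert 716: h=2, h2=13, slot 2 occupied -> index 15.
Insert 495: h=2, h2=16, slot 2 occupied -> index 1.
Insert 784: h=2, h2=1, slot 2 occupied -> index 3.
Table: [—, 495, 903, 784, —, 398, —, 279, 688, —, 520, —, —, 302, —, 716, —]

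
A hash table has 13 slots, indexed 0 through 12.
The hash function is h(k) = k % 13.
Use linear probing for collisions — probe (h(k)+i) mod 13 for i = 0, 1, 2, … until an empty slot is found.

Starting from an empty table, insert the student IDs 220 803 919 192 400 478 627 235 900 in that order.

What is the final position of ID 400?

Insert 220: h=12, slot 12 empty => index 12.
Insert 803: h=10, slot 10 empty => index 10.
Insert 919: h=9, slot 9 empty => index 9.
Insert 192: h=10, slot 10 occupied => index 11.
Insert 400: h=10, slots 10,11,12 occupied => index 0.
Insert 478: h=10, slots 10,11,12,0 occupied => index 1.
Insert 627: h=3, slot 3 empty => index 3.
Insert 235: h=1, slot 1 occupied => index 2.
Insert 900: h=3, slot 3 occupied => index 4.
Table: [400, 478, 235, 627, 900, -, -, -, -, 919, 803, 192, 220]

0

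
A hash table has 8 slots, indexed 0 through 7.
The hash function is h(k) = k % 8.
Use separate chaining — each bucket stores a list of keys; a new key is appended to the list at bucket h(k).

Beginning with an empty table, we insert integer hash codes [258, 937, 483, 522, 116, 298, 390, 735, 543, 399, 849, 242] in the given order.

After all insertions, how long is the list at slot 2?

258 → bucket 2
937 → bucket 1
483 → bucket 3
522 → bucket 2 (collision)
116 → bucket 4
298 → bucket 2 (collision)
390 → bucket 6
735 → bucket 7
543 → bucket 7 (collision)
399 → bucket 7 (collision)
849 → bucket 1 (collision)
242 → bucket 2 (collision)
Final buckets:
0: ∅
1: 937 -> 849
2: 258 -> 522 -> 298 -> 242
3: 483
4: 116
5: ∅
6: 390
7: 735 -> 543 -> 399

4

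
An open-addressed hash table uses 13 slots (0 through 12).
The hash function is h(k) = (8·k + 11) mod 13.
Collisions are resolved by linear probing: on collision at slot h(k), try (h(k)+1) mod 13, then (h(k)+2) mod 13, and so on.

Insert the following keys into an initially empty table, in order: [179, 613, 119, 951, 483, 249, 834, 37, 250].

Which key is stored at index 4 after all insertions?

Insert 179: h=0, slot 0 empty -> index 0.
Insert 613: h=1, slot 1 empty -> index 1.
Insert 119: h=1, slot 1 occupied -> index 2.
Insert 951: h=1, slots 1,2 occupied -> index 3.
Insert 483: h=1, slots 1,2,3 occupied -> index 4.
Insert 249: h=1, slots 1,2,3,4 occupied -> index 5.
Insert 834: h=1, slots 1,2,3,4,5 occupied -> index 6.
Insert 37: h=8, slot 8 empty -> index 8.
Insert 250: h=9, slot 9 empty -> index 9.
Table: [179, 613, 119, 951, 483, 249, 834, —, 37, 250, —, —, —]

483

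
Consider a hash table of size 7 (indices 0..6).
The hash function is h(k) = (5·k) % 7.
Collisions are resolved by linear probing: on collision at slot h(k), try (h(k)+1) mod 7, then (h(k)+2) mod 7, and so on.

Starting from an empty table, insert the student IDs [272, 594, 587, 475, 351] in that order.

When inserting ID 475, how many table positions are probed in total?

272: h=2 => slot 2
594: h=2, probe 2,3 => slot 3
587: h=2, probe 2,3,4 => slot 4
475: h=2, probe 2,3,4,5 => slot 5
351: h=5, probe 5,6 => slot 6
Table: [—, —, 272, 594, 587, 475, 351]

4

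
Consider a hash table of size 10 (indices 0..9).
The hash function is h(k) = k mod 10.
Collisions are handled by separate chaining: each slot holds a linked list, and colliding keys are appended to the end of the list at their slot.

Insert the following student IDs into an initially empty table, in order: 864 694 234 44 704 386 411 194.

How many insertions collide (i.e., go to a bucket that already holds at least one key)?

864 -> bucket 4
694 -> bucket 4 (collision)
234 -> bucket 4 (collision)
44 -> bucket 4 (collision)
704 -> bucket 4 (collision)
386 -> bucket 6
411 -> bucket 1
194 -> bucket 4 (collision)
Final buckets:
0: -
1: 411
2: -
3: -
4: 864 -> 694 -> 234 -> 44 -> 704 -> 194
5: -
6: 386
7: -
8: -
9: -

5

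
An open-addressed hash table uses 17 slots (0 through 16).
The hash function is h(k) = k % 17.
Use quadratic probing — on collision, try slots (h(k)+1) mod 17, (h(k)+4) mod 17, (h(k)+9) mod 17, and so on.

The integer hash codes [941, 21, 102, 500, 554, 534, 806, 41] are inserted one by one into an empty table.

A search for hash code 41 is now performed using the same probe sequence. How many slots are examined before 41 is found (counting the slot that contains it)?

941: h=6 -> slot 6
21: h=4 -> slot 4
102: h=0 -> slot 0
500: h=7 -> slot 7
554: h=10 -> slot 10
534: h=7, probe 7,8 -> slot 8
806: h=7, probe 7,8,11 -> slot 11
41: h=7, probe 7,8,11,16 -> slot 16
Table: [102, -, -, -, 21, -, 941, 500, 534, -, 554, 806, -, -, -, -, 41]
Lookup 41: h=7, probe 7,8,11,16 → found at 16.

4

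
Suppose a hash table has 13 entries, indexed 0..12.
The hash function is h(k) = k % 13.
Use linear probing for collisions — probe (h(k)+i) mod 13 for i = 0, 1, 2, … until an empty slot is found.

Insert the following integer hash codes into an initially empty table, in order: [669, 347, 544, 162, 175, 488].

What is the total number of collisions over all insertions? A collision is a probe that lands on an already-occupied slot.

669 hashes to 6; slot 6 is free => place at 6.
347 hashes to 9; slot 9 is free => place at 9.
544 hashes to 11; slot 11 is free => place at 11.
162 hashes to 6; 6 taken => place at 7.
175 hashes to 6; 6,7 taken => place at 8.
488 hashes to 7; 7,8,9 taken => place at 10.
Table: [-, -, -, -, -, -, 669, 162, 175, 347, 488, 544, -]

6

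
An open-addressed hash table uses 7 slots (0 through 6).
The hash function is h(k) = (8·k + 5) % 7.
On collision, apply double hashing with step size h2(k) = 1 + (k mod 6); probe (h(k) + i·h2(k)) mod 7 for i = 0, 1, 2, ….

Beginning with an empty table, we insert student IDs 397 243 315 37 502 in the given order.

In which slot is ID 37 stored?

2

397 hashes to 3; slot 3 is free -> place at 3.
243 hashes to 3, h2=4; 3 taken -> place at 0.
315 hashes to 5; slot 5 is free -> place at 5.
37 hashes to 0, h2=2; 0 taken -> place at 2.
502 hashes to 3, h2=5; 3 taken -> place at 1.
Table: [243, 502, 37, 397, ., 315, .]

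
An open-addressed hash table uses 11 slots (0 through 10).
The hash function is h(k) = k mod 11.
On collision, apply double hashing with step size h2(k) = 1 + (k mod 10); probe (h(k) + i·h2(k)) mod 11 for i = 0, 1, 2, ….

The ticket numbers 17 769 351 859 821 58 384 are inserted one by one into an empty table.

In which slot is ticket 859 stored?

0

17: h=6 → slot 6
769: h=10 → slot 10
351: h=10, h2=2, probe 10,1 → slot 1
859: h=1, h2=10, probe 1,0 → slot 0
821: h=7 → slot 7
58: h=3 → slot 3
384: h=10, h2=5, probe 10,4 → slot 4
Table: [859, 351, _, 58, 384, _, 17, 821, _, _, 769]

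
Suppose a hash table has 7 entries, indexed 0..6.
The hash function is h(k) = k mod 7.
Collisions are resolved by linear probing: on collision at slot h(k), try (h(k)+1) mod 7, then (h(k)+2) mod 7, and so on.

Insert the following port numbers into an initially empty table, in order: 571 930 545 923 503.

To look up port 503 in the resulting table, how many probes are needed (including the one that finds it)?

4

571 hashes to 4; slot 4 is free -> place at 4.
930 hashes to 6; slot 6 is free -> place at 6.
545 hashes to 6; 6 taken -> place at 0.
923 hashes to 6; 6,0 taken -> place at 1.
503 hashes to 6; 6,0,1 taken -> place at 2.
Table: [545, 923, 503, ., 571, ., 930]
Lookup 503: h=6, probe 6,0,1,2 → found at 2.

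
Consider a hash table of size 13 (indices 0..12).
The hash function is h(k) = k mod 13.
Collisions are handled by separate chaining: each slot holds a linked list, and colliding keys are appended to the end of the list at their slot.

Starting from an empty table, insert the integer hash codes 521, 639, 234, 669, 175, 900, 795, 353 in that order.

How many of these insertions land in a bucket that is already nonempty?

3

Insert 521: h=1, bucket 1 empty -> new chain.
Insert 639: h=2, bucket 2 empty -> new chain.
Insert 234: h=0, bucket 0 empty -> new chain.
Insert 669: h=6, bucket 6 empty -> new chain.
Insert 175: h=6, bucket 6 nonempty -> append to chain.
Insert 900: h=3, bucket 3 empty -> new chain.
Insert 795: h=2, bucket 2 nonempty -> append to chain.
Insert 353: h=2, bucket 2 nonempty -> append to chain.
Final buckets:
0: 234
1: 521
2: 639 -> 795 -> 353
3: 900
4: _
5: _
6: 669 -> 175
7: _
8: _
9: _
10: _
11: _
12: _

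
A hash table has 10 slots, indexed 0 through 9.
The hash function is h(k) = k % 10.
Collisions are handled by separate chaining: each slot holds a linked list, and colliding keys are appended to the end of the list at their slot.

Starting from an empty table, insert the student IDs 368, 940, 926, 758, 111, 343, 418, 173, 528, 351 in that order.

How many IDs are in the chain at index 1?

368 -> bucket 8
940 -> bucket 0
926 -> bucket 6
758 -> bucket 8 (collision)
111 -> bucket 1
343 -> bucket 3
418 -> bucket 8 (collision)
173 -> bucket 3 (collision)
528 -> bucket 8 (collision)
351 -> bucket 1 (collision)
Final buckets:
0: 940
1: 111 -> 351
2: .
3: 343 -> 173
4: .
5: .
6: 926
7: .
8: 368 -> 758 -> 418 -> 528
9: .

2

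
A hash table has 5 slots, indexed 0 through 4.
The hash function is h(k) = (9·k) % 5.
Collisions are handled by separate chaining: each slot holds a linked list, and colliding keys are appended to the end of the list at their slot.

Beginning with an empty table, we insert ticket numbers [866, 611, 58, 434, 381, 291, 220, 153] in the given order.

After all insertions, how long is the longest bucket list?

4

Insert 866: h=4, bucket 4 empty → new chain.
Insert 611: h=4, bucket 4 nonempty → append to chain.
Insert 58: h=2, bucket 2 empty → new chain.
Insert 434: h=1, bucket 1 empty → new chain.
Insert 381: h=4, bucket 4 nonempty → append to chain.
Insert 291: h=4, bucket 4 nonempty → append to chain.
Insert 220: h=0, bucket 0 empty → new chain.
Insert 153: h=2, bucket 2 nonempty → append to chain.
Final buckets:
0: 220
1: 434
2: 58 -> 153
3: .
4: 866 -> 611 -> 381 -> 291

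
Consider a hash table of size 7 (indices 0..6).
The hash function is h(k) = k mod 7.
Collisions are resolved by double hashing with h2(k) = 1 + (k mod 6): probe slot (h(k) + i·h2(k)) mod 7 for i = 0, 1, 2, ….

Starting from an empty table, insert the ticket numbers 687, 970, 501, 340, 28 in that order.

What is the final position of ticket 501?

5

687 hashes to 1; slot 1 is free -> place at 1.
970 hashes to 4; slot 4 is free -> place at 4.
501 hashes to 4, h2=4; 4,1 taken -> place at 5.
340 hashes to 4, h2=5; 4 taken -> place at 2.
28 hashes to 0; slot 0 is free -> place at 0.
Table: [28, 687, 340, _, 970, 501, _]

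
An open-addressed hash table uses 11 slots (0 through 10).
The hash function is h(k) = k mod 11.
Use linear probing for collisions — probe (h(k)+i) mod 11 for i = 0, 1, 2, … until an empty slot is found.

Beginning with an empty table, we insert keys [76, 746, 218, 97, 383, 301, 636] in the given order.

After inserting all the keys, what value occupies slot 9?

746

76: h=10 => slot 10
746: h=9 => slot 9
218: h=9, probe 9,10,0 => slot 0
97: h=9, probe 9,10,0,1 => slot 1
383: h=9, probe 9,10,0,1,2 => slot 2
301: h=4 => slot 4
636: h=9, probe 9,10,0,1,2,3 => slot 3
Table: [218, 97, 383, 636, 301, ., ., ., ., 746, 76]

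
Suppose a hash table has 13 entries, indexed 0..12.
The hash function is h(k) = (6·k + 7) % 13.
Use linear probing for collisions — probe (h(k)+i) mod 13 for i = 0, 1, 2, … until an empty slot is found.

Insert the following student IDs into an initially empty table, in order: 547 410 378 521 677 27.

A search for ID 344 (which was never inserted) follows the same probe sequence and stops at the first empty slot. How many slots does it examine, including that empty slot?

2

Insert 547: h=0, slot 0 empty -> index 0.
Insert 410: h=10, slot 10 empty -> index 10.
Insert 378: h=0, slot 0 occupied -> index 1.
Insert 521: h=0, slots 0,1 occupied -> index 2.
Insert 677: h=0, slots 0,1,2 occupied -> index 3.
Insert 27: h=0, slots 0,1,2,3 occupied -> index 4.
Table: [547, 378, 521, 677, 27, —, —, —, —, —, 410, —, —]
Lookup 344: h=4, probe 4,5 → slot 5 empty, not found.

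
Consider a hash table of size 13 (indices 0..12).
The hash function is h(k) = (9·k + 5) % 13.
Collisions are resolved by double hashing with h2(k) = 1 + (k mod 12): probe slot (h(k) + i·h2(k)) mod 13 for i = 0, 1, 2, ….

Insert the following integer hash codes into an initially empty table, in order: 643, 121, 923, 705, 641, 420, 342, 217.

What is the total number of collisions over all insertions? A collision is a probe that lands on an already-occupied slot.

4

643 hashes to 7; slot 7 is free → place at 7.
121 hashes to 2; slot 2 is free → place at 2.
923 hashes to 5; slot 5 is free → place at 5.
705 hashes to 6; slot 6 is free → place at 6.
641 hashes to 2, h2=6; 2 taken → place at 8.
420 hashes to 2, h2=1; 2 taken → place at 3.
342 hashes to 2, h2=7; 2 taken → place at 9.
217 hashes to 8, h2=2; 8 taken → place at 10.
Table: [—, —, 121, 420, —, 923, 705, 643, 641, 342, 217, —, —]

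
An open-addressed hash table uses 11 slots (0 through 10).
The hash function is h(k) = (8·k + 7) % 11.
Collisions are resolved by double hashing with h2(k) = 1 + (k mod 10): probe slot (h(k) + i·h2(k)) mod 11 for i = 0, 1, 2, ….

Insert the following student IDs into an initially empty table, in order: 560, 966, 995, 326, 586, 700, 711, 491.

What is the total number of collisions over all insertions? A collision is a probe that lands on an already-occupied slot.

560: h=10 → slot 10
966: h=2 → slot 2
995: h=3 → slot 3
326: h=8 → slot 8
586: h=9 → slot 9
700: h=8, h2=1, probe 8,9,10,0 → slot 0
711: h=8, h2=2, probe 8,10,1 → slot 1
491: h=8, h2=2, probe 8,10,1,3,5 → slot 5
Table: [700, 711, 966, 995, ., 491, ., ., 326, 586, 560]

9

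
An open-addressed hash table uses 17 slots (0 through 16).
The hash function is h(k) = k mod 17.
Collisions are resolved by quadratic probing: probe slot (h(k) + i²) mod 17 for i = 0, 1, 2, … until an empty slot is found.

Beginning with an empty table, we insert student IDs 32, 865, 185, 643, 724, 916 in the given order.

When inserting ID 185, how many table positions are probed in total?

3

32: h=15 -> slot 15
865: h=15, probe 15,16 -> slot 16
185: h=15, probe 15,16,2 -> slot 2
643: h=14 -> slot 14
724: h=10 -> slot 10
916: h=15, probe 15,16,2,7 -> slot 7
Table: [-, -, 185, -, -, -, -, 916, -, -, 724, -, -, -, 643, 32, 865]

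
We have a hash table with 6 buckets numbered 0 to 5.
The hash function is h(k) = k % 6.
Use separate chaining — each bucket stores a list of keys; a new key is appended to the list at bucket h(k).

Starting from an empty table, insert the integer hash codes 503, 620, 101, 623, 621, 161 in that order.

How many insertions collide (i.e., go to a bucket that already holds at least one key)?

3

Insert 503: h=5, bucket 5 empty → new chain.
Insert 620: h=2, bucket 2 empty → new chain.
Insert 101: h=5, bucket 5 nonempty → append to chain.
Insert 623: h=5, bucket 5 nonempty → append to chain.
Insert 621: h=3, bucket 3 empty → new chain.
Insert 161: h=5, bucket 5 nonempty → append to chain.
Final buckets:
0: -
1: -
2: 620
3: 621
4: -
5: 503 -> 101 -> 623 -> 161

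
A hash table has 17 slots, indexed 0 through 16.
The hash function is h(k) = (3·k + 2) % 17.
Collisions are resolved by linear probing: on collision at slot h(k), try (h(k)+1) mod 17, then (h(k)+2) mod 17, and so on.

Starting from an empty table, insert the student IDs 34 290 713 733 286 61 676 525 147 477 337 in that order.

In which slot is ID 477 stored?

34: h=2 → slot 2
290: h=5 → slot 5
713: h=16 → slot 16
733: h=8 → slot 8
286: h=10 → slot 10
61: h=15 → slot 15
676: h=7 → slot 7
525: h=13 → slot 13
147: h=1 → slot 1
477: h=5, probe 5,6 → slot 6
337: h=10, probe 10,11 → slot 11
Table: [., 147, 34, ., ., 290, 477, 676, 733, ., 286, 337, ., 525, ., 61, 713]

6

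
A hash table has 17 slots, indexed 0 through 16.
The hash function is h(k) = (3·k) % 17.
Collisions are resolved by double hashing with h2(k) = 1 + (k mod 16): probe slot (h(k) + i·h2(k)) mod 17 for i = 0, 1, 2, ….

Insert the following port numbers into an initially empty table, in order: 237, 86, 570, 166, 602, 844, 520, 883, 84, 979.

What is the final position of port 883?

1

237 hashes to 14; slot 14 is free → place at 14.
86 hashes to 3; slot 3 is free → place at 3.
570 hashes to 10; slot 10 is free → place at 10.
166 hashes to 5; slot 5 is free → place at 5.
602 hashes to 4; slot 4 is free → place at 4.
844 hashes to 16; slot 16 is free → place at 16.
520 hashes to 13; slot 13 is free → place at 13.
883 hashes to 14, h2=4; 14 taken → place at 1.
84 hashes to 14, h2=5; 14 taken → place at 2.
979 hashes to 13, h2=4; 13 taken → place at 0.
Table: [979, 883, 84, 86, 602, 166, —, —, —, —, 570, —, —, 520, 237, —, 844]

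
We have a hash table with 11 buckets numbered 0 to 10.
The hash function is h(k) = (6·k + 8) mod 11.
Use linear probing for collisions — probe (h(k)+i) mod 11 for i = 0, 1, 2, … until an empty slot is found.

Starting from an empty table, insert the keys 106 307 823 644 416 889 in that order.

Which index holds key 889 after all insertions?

9

106: h=6 -> slot 6
307: h=2 -> slot 2
823: h=7 -> slot 7
644: h=0 -> slot 0
416: h=7, probe 7,8 -> slot 8
889: h=7, probe 7,8,9 -> slot 9
Table: [644, _, 307, _, _, _, 106, 823, 416, 889, _]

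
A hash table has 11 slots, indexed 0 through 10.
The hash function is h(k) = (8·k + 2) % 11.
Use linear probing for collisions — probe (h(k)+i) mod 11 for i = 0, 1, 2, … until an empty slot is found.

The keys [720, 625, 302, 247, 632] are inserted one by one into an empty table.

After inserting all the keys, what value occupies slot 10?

302

Insert 720: h=9, slot 9 empty => index 9.
Insert 625: h=8, slot 8 empty => index 8.
Insert 302: h=9, slot 9 occupied => index 10.
Insert 247: h=9, slots 9,10 occupied => index 0.
Insert 632: h=9, slots 9,10,0 occupied => index 1.
Table: [247, 632, —, —, —, —, —, —, 625, 720, 302]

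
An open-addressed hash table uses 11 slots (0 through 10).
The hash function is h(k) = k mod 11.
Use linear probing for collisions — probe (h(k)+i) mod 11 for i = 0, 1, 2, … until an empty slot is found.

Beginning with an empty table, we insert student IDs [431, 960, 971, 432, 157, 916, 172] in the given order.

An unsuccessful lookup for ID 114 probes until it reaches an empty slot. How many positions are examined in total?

431: h=2 => slot 2
960: h=3 => slot 3
971: h=3, probe 3,4 => slot 4
432: h=3, probe 3,4,5 => slot 5
157: h=3, probe 3,4,5,6 => slot 6
916: h=3, probe 3,4,5,6,7 => slot 7
172: h=7, probe 7,8 => slot 8
Table: [., ., 431, 960, 971, 432, 157, 916, 172, ., .]
Lookup 114: h=4, probe 4,5,6,7,8,9 → slot 9 empty, not found.

6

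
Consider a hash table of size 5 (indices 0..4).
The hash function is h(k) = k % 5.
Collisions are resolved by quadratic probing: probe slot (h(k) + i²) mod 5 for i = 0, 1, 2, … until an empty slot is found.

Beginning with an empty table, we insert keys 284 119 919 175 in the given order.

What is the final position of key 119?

0

284 hashes to 4; slot 4 is free → place at 4.
119 hashes to 4; 4 taken → place at 0.
919 hashes to 4; 4,0 taken → place at 3.
175 hashes to 0; 0 taken → place at 1.
Table: [119, 175, ., 919, 284]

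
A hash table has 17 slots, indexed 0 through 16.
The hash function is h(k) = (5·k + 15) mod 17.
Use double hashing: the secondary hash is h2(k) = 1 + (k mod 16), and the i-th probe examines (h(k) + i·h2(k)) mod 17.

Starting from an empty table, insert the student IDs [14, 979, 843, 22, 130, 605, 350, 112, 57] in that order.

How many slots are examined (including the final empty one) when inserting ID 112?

14 hashes to 0; slot 0 is free → place at 0.
979 hashes to 14; slot 14 is free → place at 14.
843 hashes to 14, h2=12; 14 taken → place at 9.
22 hashes to 6; slot 6 is free → place at 6.
130 hashes to 2; slot 2 is free → place at 2.
605 hashes to 14, h2=14; 14 taken → place at 11.
350 hashes to 14, h2=15; 14 taken → place at 12.
112 hashes to 14, h2=1; 14 taken → place at 15.
57 hashes to 11, h2=10; 11 taken → place at 4.
Table: [14, -, 130, -, 57, -, 22, -, -, 843, -, 605, 350, -, 979, 112, -]

2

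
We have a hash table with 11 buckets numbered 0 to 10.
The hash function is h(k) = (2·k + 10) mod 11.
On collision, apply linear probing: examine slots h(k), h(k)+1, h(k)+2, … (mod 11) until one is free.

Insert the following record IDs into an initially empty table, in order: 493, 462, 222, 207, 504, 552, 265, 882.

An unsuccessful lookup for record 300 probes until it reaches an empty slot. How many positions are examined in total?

493: h=6 -> slot 6
462: h=10 -> slot 10
222: h=3 -> slot 3
207: h=6, probe 6,7 -> slot 7
504: h=6, probe 6,7,8 -> slot 8
552: h=3, probe 3,4 -> slot 4
265: h=1 -> slot 1
882: h=3, probe 3,4,5 -> slot 5
Table: [—, 265, —, 222, 552, 882, 493, 207, 504, —, 462]
Lookup 300: h=5, probe 5,6,7,8,9 → slot 9 empty, not found.

5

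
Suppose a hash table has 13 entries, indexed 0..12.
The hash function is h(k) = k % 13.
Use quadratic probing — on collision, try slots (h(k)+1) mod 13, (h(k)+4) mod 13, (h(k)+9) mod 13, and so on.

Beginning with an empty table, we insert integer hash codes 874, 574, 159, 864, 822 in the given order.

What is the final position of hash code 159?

Insert 874: h=3, slot 3 empty → index 3.
Insert 574: h=2, slot 2 empty → index 2.
Insert 159: h=3, slot 3 occupied → index 4.
Insert 864: h=6, slot 6 empty → index 6.
Insert 822: h=3, slots 3,4 occupied → index 7.
Table: [-, -, 574, 874, 159, -, 864, 822, -, -, -, -, -]

4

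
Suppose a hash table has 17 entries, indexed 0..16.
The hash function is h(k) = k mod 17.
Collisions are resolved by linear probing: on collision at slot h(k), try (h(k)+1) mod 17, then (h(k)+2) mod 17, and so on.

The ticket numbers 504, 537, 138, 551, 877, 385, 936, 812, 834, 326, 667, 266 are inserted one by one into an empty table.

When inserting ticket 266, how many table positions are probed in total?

5

504: h=11 => slot 11
537: h=10 => slot 10
138: h=2 => slot 2
551: h=7 => slot 7
877: h=10, probe 10,11,12 => slot 12
385: h=11, probe 11,12,13 => slot 13
936: h=1 => slot 1
812: h=13, probe 13,14 => slot 14
834: h=1, probe 1,2,3 => slot 3
326: h=3, probe 3,4 => slot 4
667: h=4, probe 4,5 => slot 5
266: h=11, probe 11,12,13,14,15 => slot 15
Table: [∅, 936, 138, 834, 326, 667, ∅, 551, ∅, ∅, 537, 504, 877, 385, 812, 266, ∅]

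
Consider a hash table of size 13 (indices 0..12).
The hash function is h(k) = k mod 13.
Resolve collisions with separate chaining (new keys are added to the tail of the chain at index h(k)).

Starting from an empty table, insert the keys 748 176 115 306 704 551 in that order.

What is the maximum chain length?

Insert 748: h=7, bucket 7 empty → new chain.
Insert 176: h=7, bucket 7 nonempty → append to chain.
Insert 115: h=11, bucket 11 empty → new chain.
Insert 306: h=7, bucket 7 nonempty → append to chain.
Insert 704: h=2, bucket 2 empty → new chain.
Insert 551: h=5, bucket 5 empty → new chain.
Final buckets:
0: ∅
1: ∅
2: 704
3: ∅
4: ∅
5: 551
6: ∅
7: 748 -> 176 -> 306
8: ∅
9: ∅
10: ∅
11: 115
12: ∅

3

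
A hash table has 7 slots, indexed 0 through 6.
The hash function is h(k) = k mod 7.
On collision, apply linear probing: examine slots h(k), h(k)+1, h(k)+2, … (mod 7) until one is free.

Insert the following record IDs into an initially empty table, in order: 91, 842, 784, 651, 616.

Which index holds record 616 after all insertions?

Insert 91: h=0, slot 0 empty -> index 0.
Insert 842: h=2, slot 2 empty -> index 2.
Insert 784: h=0, slot 0 occupied -> index 1.
Insert 651: h=0, slots 0,1,2 occupied -> index 3.
Insert 616: h=0, slots 0,1,2,3 occupied -> index 4.
Table: [91, 784, 842, 651, 616, _, _]

4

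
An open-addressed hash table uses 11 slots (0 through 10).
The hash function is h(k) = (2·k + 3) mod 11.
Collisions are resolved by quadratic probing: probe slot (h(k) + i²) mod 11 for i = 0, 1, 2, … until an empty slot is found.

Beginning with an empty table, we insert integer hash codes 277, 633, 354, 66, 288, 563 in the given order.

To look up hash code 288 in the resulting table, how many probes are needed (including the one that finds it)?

3

Insert 277: h=7, slot 7 empty → index 7.
Insert 633: h=4, slot 4 empty → index 4.
Insert 354: h=7, slot 7 occupied → index 8.
Insert 66: h=3, slot 3 empty → index 3.
Insert 288: h=7, slots 7,8 occupied → index 0.
Insert 563: h=7, slots 7,8,0 occupied → index 5.
Table: [288, -, -, 66, 633, 563, -, 277, 354, -, -]
Lookup 288: h=7, probe 7,8,0 → found at 0.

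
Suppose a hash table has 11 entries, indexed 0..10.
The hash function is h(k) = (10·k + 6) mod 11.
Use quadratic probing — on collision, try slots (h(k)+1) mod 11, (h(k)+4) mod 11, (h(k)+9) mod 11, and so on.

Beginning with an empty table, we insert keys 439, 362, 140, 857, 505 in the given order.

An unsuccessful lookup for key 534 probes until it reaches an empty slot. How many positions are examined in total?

2

439: h=7 -> slot 7
362: h=7, probe 7,8 -> slot 8
140: h=9 -> slot 9
857: h=7, probe 7,8,0 -> slot 0
505: h=7, probe 7,8,0,5 -> slot 5
Table: [857, _, _, _, _, 505, _, 439, 362, 140, _]
Lookup 534: h=0, probe 0,1 → slot 1 empty, not found.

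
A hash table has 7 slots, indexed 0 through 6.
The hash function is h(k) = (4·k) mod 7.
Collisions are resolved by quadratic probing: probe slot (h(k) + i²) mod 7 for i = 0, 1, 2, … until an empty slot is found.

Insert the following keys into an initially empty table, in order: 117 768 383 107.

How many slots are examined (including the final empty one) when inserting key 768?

117 hashes to 6; slot 6 is free → place at 6.
768 hashes to 6; 6 taken → place at 0.
383 hashes to 6; 6,0 taken → place at 3.
107 hashes to 1; slot 1 is free → place at 1.
Table: [768, 107, ., 383, ., ., 117]

2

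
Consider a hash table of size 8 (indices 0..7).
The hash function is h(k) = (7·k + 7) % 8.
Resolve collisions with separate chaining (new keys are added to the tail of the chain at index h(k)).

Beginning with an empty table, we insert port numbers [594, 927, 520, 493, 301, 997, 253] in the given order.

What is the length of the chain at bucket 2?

4

Insert 594: h=5, bucket 5 empty → new chain.
Insert 927: h=0, bucket 0 empty → new chain.
Insert 520: h=7, bucket 7 empty → new chain.
Insert 493: h=2, bucket 2 empty → new chain.
Insert 301: h=2, bucket 2 nonempty → append to chain.
Insert 997: h=2, bucket 2 nonempty → append to chain.
Insert 253: h=2, bucket 2 nonempty → append to chain.
Final buckets:
0: 927
1: —
2: 493 -> 301 -> 997 -> 253
3: —
4: —
5: 594
6: —
7: 520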